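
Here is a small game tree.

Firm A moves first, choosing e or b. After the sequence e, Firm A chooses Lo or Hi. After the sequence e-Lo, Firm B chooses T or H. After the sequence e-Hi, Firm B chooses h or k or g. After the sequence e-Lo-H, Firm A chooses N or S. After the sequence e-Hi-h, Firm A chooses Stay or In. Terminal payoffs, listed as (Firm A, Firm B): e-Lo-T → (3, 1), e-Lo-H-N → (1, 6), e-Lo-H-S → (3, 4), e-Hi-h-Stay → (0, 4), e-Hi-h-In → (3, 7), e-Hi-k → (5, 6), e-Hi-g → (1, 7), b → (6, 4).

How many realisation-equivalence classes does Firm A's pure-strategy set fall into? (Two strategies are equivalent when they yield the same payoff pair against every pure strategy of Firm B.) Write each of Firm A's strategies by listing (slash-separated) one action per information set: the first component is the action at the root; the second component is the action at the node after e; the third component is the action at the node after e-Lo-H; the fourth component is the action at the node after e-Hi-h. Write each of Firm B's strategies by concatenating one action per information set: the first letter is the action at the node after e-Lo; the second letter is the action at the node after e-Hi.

Firm A has 16 pure strategies: e/Lo/N/Stay, e/Lo/N/In, e/Lo/S/Stay, e/Lo/S/In, e/Hi/N/Stay, e/Hi/N/In, e/Hi/S/Stay, e/Hi/S/In, b/Lo/N/Stay, b/Lo/N/In, b/Lo/S/Stay, b/Lo/S/In, b/Hi/N/Stay, b/Hi/N/In, b/Hi/S/Stay, b/Hi/S/In. Columns: Th, Tk, Tg, Hh, Hk, Hg.
{e/Lo/N/Stay, e/Lo/N/In} → row (3,1) (3,1) (3,1) (1,6) (1,6) (1,6)
{e/Lo/S/Stay, e/Lo/S/In} → row (3,1) (3,1) (3,1) (3,4) (3,4) (3,4)
{e/Hi/N/Stay, e/Hi/S/Stay} → row (0,4) (5,6) (1,7) (0,4) (5,6) (1,7)
{e/Hi/N/In, e/Hi/S/In} → row (3,7) (5,6) (1,7) (3,7) (5,6) (1,7)
{b/Lo/N/Stay, b/Lo/N/In, b/Lo/S/Stay, b/Lo/S/In, b/Hi/N/Stay, b/Hi/N/In, b/Hi/S/Stay, b/Hi/S/In} → row (6,4) (6,4) (6,4) (6,4) (6,4) (6,4)
That's 5 distinct rows out of 16 strategies.

5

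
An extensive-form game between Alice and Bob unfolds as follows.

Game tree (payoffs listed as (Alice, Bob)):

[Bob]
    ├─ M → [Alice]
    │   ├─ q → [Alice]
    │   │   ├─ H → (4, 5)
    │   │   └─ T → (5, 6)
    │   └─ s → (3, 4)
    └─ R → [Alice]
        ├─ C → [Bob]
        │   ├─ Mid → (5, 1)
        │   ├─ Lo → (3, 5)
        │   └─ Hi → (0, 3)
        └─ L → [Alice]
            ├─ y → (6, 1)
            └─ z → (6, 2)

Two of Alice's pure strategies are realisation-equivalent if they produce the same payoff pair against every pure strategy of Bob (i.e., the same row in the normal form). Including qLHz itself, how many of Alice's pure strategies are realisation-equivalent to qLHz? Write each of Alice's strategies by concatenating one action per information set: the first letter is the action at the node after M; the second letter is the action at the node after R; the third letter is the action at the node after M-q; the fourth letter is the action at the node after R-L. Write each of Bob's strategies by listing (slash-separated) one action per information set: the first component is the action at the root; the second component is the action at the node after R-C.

Row for qLHz (columns M/Mid, M/Lo, M/Hi, R/Mid, R/Lo, R/Hi): (4,5) (4,5) (4,5) (6,2) (6,2) (6,2).
Every one of Alice's information sets is on the play path for some reply by Bob when Alice follows qLHz.
Changing the action at any of them therefore changes at least one column, so only qLHz itself gives this row.

1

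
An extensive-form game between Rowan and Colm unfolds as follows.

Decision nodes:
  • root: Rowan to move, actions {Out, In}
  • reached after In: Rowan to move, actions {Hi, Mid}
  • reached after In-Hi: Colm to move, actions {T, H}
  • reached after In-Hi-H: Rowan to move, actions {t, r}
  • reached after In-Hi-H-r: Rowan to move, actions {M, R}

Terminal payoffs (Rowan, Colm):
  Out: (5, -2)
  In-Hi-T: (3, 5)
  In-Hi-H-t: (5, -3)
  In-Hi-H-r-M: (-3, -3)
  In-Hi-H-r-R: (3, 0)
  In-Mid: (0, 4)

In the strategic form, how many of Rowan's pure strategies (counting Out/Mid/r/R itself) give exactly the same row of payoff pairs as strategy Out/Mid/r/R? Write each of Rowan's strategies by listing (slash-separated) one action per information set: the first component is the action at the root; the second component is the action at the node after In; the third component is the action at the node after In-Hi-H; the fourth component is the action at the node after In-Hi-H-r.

8

Row for Out/Mid/r/R (columns T, H): (5,-2) (5,-2).
Under Out/Mid/r/R, Rowan's choice at the node after In and at the node after In-Hi-H and at the node after In-Hi-H-r can never be reached regardless of what Colm does, so varying those choices leaves every outcome unchanged.
Holding the reachable choices fixed and varying the unreachable ones freely already gives 2 × 2 × 2 = 8 equivalent strategies.
No other strategy reproduces this row, so those 8 are the full class: Out/Hi/t/M, Out/Hi/t/R, Out/Hi/r/M, Out/Hi/r/R, Out/Mid/t/M, Out/Mid/t/R, Out/Mid/r/M, Out/Mid/r/R.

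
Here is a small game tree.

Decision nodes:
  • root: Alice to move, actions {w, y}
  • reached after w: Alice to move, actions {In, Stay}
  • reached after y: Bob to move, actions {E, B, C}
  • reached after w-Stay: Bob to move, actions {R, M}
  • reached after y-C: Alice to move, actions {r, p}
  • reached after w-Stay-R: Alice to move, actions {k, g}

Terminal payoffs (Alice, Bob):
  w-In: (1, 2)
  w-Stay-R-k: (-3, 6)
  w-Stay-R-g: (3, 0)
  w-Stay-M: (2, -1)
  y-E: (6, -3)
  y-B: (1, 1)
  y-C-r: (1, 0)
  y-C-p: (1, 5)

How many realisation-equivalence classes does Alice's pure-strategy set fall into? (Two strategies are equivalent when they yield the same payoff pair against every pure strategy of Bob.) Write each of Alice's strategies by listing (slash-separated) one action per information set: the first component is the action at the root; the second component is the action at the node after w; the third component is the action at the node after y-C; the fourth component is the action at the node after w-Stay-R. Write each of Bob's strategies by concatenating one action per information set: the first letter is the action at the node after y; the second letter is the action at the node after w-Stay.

5

Alice has 16 pure strategies: w/In/r/k, w/In/r/g, w/In/p/k, w/In/p/g, w/Stay/r/k, w/Stay/r/g, w/Stay/p/k, w/Stay/p/g, y/In/r/k, y/In/r/g, y/In/p/k, y/In/p/g, y/Stay/r/k, y/Stay/r/g, y/Stay/p/k, y/Stay/p/g. Columns: ER, EM, BR, BM, CR, CM.
{w/In/r/k, w/In/r/g, w/In/p/k, w/In/p/g} → row (1,2) (1,2) (1,2) (1,2) (1,2) (1,2)
{w/Stay/r/k, w/Stay/p/k} → row (-3,6) (2,-1) (-3,6) (2,-1) (-3,6) (2,-1)
{w/Stay/r/g, w/Stay/p/g} → row (3,0) (2,-1) (3,0) (2,-1) (3,0) (2,-1)
{y/In/r/k, y/In/r/g, y/Stay/r/k, y/Stay/r/g} → row (6,-3) (6,-3) (1,1) (1,1) (1,0) (1,0)
{y/In/p/k, y/In/p/g, y/Stay/p/k, y/Stay/p/g} → row (6,-3) (6,-3) (1,1) (1,1) (1,5) (1,5)
That's 5 distinct rows out of 16 strategies.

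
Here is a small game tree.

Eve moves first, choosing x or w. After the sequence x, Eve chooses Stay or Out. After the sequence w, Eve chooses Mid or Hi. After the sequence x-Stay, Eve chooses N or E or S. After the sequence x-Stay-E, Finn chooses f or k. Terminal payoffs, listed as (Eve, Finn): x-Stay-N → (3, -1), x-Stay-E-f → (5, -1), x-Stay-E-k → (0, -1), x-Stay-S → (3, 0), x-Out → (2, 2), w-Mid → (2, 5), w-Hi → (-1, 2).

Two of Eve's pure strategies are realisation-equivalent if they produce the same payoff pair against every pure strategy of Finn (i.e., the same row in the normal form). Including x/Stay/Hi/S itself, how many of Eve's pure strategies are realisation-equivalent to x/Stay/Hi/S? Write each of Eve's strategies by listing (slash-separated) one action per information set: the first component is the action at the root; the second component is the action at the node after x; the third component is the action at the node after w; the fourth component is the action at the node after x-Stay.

2

Row for x/Stay/Hi/S (columns f, k): (3,0) (3,0).
Under x/Stay/Hi/S, Eve's choice at the node after w can never be reached regardless of what Finn does, so varying those choices leaves every outcome unchanged.
Holding the reachable choices fixed and varying the unreachable one freely already gives 2 equivalent strategies.
No other strategy reproduces this row, so those 2 are the full class: x/Stay/Mid/S, x/Stay/Hi/S.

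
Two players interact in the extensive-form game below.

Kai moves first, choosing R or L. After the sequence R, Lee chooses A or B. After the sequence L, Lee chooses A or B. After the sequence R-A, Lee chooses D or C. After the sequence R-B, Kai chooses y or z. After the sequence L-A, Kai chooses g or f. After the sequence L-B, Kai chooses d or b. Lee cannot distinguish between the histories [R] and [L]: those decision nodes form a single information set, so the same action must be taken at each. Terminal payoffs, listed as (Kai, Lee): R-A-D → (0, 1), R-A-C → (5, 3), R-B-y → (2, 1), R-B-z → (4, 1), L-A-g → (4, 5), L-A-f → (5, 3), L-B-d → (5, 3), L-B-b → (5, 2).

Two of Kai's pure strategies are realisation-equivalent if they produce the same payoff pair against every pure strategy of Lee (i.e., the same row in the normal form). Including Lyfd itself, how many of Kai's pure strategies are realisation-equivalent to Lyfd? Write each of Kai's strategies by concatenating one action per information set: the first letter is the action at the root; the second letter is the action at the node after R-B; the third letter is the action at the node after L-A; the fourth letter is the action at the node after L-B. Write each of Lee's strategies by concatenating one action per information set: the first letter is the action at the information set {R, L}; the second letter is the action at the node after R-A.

2

Row for Lyfd (columns AD, AC, BD, BC): (5,3) (5,3) (5,3) (5,3).
Under Lyfd, Kai's choice at the node after R-B can never be reached regardless of what Lee does, so varying those choices leaves every outcome unchanged.
Holding the reachable choices fixed and varying the unreachable one freely already gives 2 equivalent strategies.
No other strategy reproduces this row, so those 2 are the full class: Lyfd, Lzfd.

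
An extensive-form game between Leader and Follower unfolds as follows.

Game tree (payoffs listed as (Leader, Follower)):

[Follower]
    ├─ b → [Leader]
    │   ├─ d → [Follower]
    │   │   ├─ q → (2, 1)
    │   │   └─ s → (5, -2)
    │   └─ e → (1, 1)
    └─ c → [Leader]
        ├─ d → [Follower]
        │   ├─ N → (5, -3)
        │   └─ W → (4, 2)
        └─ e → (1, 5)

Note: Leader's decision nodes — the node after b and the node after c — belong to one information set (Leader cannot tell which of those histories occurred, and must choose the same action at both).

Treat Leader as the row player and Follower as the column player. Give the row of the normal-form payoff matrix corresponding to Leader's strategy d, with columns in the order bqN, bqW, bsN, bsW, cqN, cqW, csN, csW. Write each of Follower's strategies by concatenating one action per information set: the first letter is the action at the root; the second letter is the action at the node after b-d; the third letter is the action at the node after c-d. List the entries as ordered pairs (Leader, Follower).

vs bqN: Follower plays b → Leader plays d at [b] → Follower plays q at [b-d] → (2, 1)
vs bqW: Follower plays b → Leader plays d at [b] → Follower plays q at [b-d] → (2, 1)
vs bsN: Follower plays b → Leader plays d at [b] → Follower plays s at [b-d] → (5, -2)
vs bsW: Follower plays b → Leader plays d at [b] → Follower plays s at [b-d] → (5, -2)
vs cqN: Follower plays c → Leader plays d at [c] → Follower plays N at [c-d] → (5, -3)
vs cqW: Follower plays c → Leader plays d at [c] → Follower plays W at [c-d] → (4, 2)
vs csN: Follower plays c → Leader plays d at [c] → Follower plays N at [c-d] → (5, -3)
vs csW: Follower plays c → Leader plays d at [c] → Follower plays W at [c-d] → (4, 2)

(2,1) (2,1) (5,-2) (5,-2) (5,-3) (4,2) (5,-3) (4,2)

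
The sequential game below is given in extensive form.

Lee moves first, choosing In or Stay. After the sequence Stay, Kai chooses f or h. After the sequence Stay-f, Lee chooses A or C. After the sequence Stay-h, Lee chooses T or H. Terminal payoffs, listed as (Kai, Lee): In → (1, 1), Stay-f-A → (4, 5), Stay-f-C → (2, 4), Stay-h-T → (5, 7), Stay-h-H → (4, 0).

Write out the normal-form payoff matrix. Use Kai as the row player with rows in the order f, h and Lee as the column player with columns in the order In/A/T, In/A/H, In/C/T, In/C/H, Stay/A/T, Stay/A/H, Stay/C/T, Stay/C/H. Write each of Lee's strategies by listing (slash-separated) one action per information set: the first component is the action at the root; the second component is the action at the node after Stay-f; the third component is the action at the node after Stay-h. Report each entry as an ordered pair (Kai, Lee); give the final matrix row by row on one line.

       In/A/T   In/A/H   In/C/T   In/C/H  Stay/A/T  Stay/A/H  Stay/C/T  Stay/C/H
   f    (1,1)    (1,1)    (1,1)    (1,1)    (4,5)    (4,5)    (2,4)    (2,4)
   h    (1,1)    (1,1)    (1,1)    (1,1)    (5,7)    (4,0)    (5,7)    (4,0)

f: (1,1) (1,1) (1,1) (1,1) (4,5) (4,5) (2,4) (2,4) | h: (1,1) (1,1) (1,1) (1,1) (5,7) (4,0) (5,7) (4,0)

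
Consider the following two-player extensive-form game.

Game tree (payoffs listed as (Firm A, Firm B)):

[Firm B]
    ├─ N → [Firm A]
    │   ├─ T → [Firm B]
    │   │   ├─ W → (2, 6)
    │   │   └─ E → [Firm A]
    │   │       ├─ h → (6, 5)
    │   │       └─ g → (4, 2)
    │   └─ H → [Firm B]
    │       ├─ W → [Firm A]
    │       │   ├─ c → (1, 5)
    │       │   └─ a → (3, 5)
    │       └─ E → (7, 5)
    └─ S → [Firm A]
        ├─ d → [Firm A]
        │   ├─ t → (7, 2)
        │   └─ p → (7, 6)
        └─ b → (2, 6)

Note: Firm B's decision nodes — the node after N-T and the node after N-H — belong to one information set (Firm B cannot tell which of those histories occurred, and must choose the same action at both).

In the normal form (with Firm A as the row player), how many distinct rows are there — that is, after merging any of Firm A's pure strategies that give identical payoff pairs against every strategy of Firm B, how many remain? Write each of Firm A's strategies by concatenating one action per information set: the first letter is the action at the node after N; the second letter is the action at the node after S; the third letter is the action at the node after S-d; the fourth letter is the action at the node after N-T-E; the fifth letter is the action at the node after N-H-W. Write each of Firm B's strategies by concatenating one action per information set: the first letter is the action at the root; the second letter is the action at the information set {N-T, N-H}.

12

Firm A has 32 pure strategies: Tdthc, Tdtha, Tdtgc, Tdtga, Tdphc, Tdpha, Tdpgc, Tdpga, Tbthc, Tbtha, Tbtgc, Tbtga, Tbphc, Tbpha, Tbpgc, Tbpga, Hdthc, Hdtha, Hdtgc, Hdtga, Hdphc, Hdpha, Hdpgc, Hdpga, Hbthc, Hbtha, Hbtgc, Hbtga, Hbphc, Hbpha, Hbpgc, Hbpga. Columns: NW, NE, SW, SE.
{Tdthc, Tdtha} → row (2,6) (6,5) (7,2) (7,2)
{Tdtgc, Tdtga} → row (2,6) (4,2) (7,2) (7,2)
{Tdphc, Tdpha} → row (2,6) (6,5) (7,6) (7,6)
{Tdpgc, Tdpga} → row (2,6) (4,2) (7,6) (7,6)
{Tbthc, Tbtha, Tbphc, Tbpha} → row (2,6) (6,5) (2,6) (2,6)
{Tbtgc, Tbtga, Tbpgc, Tbpga} → row (2,6) (4,2) (2,6) (2,6)
{Hdthc, Hdtgc} → row (1,5) (7,5) (7,2) (7,2)
{Hdtha, Hdtga} → row (3,5) (7,5) (7,2) (7,2)
{Hdphc, Hdpgc} → row (1,5) (7,5) (7,6) (7,6)
{Hdpha, Hdpga} → row (3,5) (7,5) (7,6) (7,6)
{Hbthc, Hbtgc, Hbphc, Hbpgc} → row (1,5) (7,5) (2,6) (2,6)
{Hbtha, Hbtga, Hbpha, Hbpga} → row (3,5) (7,5) (2,6) (2,6)
That's 12 distinct rows out of 32 strategies.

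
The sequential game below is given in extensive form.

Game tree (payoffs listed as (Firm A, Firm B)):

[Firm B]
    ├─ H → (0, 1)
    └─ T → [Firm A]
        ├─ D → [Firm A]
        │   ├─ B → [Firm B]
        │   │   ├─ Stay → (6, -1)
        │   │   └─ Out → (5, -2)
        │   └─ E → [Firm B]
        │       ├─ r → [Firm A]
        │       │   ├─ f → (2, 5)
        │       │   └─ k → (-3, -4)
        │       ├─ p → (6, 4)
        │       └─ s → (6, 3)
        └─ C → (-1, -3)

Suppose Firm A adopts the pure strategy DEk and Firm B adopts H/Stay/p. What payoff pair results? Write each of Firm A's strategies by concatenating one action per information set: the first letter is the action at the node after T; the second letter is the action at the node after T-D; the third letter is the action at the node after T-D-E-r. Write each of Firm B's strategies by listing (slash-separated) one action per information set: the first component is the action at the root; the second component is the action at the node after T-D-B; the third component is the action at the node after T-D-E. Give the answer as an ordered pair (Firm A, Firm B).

(0, 1)

Trace the play path from the root:
  Firm B plays H
→ terminal payoff (0, 1).
(Firm A's choice at the node after T is never reached on this path, so it doesn't affect the outcome.)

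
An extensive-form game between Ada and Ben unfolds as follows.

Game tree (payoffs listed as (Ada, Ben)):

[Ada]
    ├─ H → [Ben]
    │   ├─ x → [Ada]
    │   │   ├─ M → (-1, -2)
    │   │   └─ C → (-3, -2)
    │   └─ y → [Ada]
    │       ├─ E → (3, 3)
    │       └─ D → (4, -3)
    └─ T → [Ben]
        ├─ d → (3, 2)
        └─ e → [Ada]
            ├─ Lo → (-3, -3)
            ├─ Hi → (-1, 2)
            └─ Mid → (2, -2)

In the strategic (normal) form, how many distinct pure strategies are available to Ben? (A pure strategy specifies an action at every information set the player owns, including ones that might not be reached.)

Ben owns the node after H with actions {x, y} — two choices.
Ben owns the node after T with actions {d, e} — two choices.
A pure strategy fixes one action at each information set independently, so the count is the product 2 × 2 = 4.

4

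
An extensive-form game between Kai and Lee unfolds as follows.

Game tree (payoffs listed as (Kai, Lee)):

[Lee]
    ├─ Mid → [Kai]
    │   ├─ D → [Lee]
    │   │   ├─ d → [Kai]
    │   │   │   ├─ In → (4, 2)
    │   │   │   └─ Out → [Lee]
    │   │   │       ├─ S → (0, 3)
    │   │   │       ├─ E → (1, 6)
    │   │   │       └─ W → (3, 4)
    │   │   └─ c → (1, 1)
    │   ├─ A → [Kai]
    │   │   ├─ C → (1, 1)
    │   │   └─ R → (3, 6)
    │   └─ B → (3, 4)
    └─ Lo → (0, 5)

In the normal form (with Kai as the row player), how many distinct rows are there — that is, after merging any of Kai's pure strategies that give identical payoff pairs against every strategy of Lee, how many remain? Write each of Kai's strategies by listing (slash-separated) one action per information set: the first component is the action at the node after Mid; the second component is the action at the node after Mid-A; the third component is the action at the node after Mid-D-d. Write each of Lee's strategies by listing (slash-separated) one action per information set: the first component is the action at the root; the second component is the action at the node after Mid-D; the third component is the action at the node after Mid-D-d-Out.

Kai has 12 pure strategies: D/C/In, D/C/Out, D/R/In, D/R/Out, A/C/In, A/C/Out, A/R/In, A/R/Out, B/C/In, B/C/Out, B/R/In, B/R/Out. Columns: Mid/d/S, Mid/d/E, Mid/d/W, Mid/c/S, Mid/c/E, Mid/c/W, Lo/d/S, Lo/d/E, Lo/d/W, Lo/c/S, Lo/c/E, Lo/c/W.
{D/C/In, D/R/In} → row (4,2) (4,2) (4,2) (1,1) (1,1) (1,1) (0,5) (0,5) (0,5) (0,5) (0,5) (0,5)
{D/C/Out, D/R/Out} → row (0,3) (1,6) (3,4) (1,1) (1,1) (1,1) (0,5) (0,5) (0,5) (0,5) (0,5) (0,5)
{A/C/In, A/C/Out} → row (1,1) (1,1) (1,1) (1,1) (1,1) (1,1) (0,5) (0,5) (0,5) (0,5) (0,5) (0,5)
{A/R/In, A/R/Out} → row (3,6) (3,6) (3,6) (3,6) (3,6) (3,6) (0,5) (0,5) (0,5) (0,5) (0,5) (0,5)
{B/C/In, B/C/Out, B/R/In, B/R/Out} → row (3,4) (3,4) (3,4) (3,4) (3,4) (3,4) (0,5) (0,5) (0,5) (0,5) (0,5) (0,5)
That's 5 distinct rows out of 12 strategies.

5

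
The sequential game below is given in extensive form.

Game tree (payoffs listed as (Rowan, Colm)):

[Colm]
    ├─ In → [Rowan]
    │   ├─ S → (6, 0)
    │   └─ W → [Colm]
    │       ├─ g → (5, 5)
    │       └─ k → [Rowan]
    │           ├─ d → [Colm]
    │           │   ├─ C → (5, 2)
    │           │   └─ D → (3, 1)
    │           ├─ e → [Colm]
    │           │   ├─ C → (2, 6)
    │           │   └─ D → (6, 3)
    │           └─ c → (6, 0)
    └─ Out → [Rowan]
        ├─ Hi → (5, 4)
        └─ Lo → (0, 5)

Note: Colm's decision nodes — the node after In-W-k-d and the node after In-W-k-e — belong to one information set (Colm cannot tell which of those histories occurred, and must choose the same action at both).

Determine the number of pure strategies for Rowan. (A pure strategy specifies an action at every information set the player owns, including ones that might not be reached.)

12

Rowan owns the node after In with actions {S, W} — two choices.
Rowan owns the node after Out with actions {Hi, Lo} — two choices.
Rowan owns the node after In-W-k with actions {d, e, c} — three choices.
A pure strategy fixes one action at each information set independently, so the count is the product 2 × 2 × 3 = 12.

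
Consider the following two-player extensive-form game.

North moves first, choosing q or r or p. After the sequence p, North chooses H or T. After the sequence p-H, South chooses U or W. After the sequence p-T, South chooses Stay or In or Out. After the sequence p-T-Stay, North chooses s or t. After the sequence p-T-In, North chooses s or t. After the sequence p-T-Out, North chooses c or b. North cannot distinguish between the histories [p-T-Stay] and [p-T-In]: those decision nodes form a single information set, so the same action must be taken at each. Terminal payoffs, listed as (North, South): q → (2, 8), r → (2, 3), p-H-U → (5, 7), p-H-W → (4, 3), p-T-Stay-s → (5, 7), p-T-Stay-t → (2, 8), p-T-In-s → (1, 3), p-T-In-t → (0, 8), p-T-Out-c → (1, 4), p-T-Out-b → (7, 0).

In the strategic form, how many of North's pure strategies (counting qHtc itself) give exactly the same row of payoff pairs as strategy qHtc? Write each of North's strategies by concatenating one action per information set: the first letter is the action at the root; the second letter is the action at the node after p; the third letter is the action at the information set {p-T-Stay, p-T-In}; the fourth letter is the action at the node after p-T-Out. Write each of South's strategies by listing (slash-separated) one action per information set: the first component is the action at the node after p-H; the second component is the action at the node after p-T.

Row for qHtc (columns U/Stay, U/In, U/Out, W/Stay, W/In, W/Out): (2,8) (2,8) (2,8) (2,8) (2,8) (2,8).
Under qHtc, North's choice at the node after p and at the information set {p-T-Stay, p-T-In} and at the node after p-T-Out can never be reached regardless of what South does, so varying those choices leaves every outcome unchanged.
Holding the reachable choices fixed and varying the unreachable ones freely already gives 2 × 2 × 2 = 8 equivalent strategies.
No other strategy reproduces this row, so those 8 are the full class: qHsc, qHsb, qHtc, qHtb, qTsc, qTsb, qTtc, qTtb.

8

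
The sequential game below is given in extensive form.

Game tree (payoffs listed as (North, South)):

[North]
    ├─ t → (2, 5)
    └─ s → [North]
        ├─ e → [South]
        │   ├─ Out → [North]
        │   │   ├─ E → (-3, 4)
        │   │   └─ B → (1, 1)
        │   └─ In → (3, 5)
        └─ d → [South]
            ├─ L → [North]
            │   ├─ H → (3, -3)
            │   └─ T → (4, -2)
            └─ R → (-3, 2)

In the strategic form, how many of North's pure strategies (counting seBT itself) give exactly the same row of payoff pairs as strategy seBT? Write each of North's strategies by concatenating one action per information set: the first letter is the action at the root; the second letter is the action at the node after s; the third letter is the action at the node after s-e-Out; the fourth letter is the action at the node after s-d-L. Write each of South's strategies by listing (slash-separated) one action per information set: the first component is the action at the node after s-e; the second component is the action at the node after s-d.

Row for seBT (columns Out/L, Out/R, In/L, In/R): (1,1) (1,1) (3,5) (3,5).
Under seBT, North's choice at the node after s-d-L can never be reached regardless of what South does, so varying those choices leaves every outcome unchanged.
Holding the reachable choices fixed and varying the unreachable one freely already gives 2 equivalent strategies.
No other strategy reproduces this row, so those 2 are the full class: seBH, seBT.

2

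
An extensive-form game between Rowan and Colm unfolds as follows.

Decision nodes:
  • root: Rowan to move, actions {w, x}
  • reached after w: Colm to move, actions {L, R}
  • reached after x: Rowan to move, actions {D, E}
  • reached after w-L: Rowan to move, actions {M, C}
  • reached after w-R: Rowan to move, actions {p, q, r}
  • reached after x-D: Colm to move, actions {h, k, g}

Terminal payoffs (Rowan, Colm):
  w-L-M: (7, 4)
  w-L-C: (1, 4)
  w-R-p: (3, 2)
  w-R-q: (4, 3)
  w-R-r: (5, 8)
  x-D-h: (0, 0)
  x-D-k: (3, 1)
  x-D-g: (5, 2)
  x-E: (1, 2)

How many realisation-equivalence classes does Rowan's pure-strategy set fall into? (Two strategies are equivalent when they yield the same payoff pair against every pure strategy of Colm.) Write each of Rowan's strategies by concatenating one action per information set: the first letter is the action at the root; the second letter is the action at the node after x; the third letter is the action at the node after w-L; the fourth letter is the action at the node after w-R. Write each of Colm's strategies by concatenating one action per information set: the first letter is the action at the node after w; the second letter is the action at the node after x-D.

Rowan has 24 pure strategies: wDMp, wDMq, wDMr, wDCp, wDCq, wDCr, wEMp, wEMq, wEMr, wECp, wECq, wECr, xDMp, xDMq, xDMr, xDCp, xDCq, xDCr, xEMp, xEMq, xEMr, xECp, xECq, xECr. Columns: Lh, Lk, Lg, Rh, Rk, Rg.
{wDMp, wEMp} → row (7,4) (7,4) (7,4) (3,2) (3,2) (3,2)
{wDMq, wEMq} → row (7,4) (7,4) (7,4) (4,3) (4,3) (4,3)
{wDMr, wEMr} → row (7,4) (7,4) (7,4) (5,8) (5,8) (5,8)
{wDCp, wECp} → row (1,4) (1,4) (1,4) (3,2) (3,2) (3,2)
{wDCq, wECq} → row (1,4) (1,4) (1,4) (4,3) (4,3) (4,3)
{wDCr, wECr} → row (1,4) (1,4) (1,4) (5,8) (5,8) (5,8)
{xDMp, xDMq, xDMr, xDCp, xDCq, xDCr} → row (0,0) (3,1) (5,2) (0,0) (3,1) (5,2)
{xEMp, xEMq, xEMr, xECp, xECq, xECr} → row (1,2) (1,2) (1,2) (1,2) (1,2) (1,2)
That's 8 distinct rows out of 24 strategies.

8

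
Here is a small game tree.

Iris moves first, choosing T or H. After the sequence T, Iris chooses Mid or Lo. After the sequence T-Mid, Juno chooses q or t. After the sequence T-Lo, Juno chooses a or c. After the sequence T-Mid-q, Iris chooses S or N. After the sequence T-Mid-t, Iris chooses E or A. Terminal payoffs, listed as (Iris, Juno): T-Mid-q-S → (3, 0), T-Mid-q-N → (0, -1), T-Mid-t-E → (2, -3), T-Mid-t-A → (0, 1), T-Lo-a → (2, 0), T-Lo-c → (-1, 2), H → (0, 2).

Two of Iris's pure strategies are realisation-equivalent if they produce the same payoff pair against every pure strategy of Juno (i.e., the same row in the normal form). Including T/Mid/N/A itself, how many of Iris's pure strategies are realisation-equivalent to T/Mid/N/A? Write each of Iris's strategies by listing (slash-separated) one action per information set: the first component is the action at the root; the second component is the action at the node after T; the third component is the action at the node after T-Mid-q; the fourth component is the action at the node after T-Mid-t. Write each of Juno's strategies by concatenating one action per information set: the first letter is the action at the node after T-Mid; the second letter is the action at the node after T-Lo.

Row for T/Mid/N/A (columns qa, qc, ta, tc): (0,-1) (0,-1) (0,1) (0,1).
Every one of Iris's information sets is on the play path for some reply by Juno when Iris follows T/Mid/N/A.
Changing the action at any of them therefore changes at least one column, so only T/Mid/N/A itself gives this row.

1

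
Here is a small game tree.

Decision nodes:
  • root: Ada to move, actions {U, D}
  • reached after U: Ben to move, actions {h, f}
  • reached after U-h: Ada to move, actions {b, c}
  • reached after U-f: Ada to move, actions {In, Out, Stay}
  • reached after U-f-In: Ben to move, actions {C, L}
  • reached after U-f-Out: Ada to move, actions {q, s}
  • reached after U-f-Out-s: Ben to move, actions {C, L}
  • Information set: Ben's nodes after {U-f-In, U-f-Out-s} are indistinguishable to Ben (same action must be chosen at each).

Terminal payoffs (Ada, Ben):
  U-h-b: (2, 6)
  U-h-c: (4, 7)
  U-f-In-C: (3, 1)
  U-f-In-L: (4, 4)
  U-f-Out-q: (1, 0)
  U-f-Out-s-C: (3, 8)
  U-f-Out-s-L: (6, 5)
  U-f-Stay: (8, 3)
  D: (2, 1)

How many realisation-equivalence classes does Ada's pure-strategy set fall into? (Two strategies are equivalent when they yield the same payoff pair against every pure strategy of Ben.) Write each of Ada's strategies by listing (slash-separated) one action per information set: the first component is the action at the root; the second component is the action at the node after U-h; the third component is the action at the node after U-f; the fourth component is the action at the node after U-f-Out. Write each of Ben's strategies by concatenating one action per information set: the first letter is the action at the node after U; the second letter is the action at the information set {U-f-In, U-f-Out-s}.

Ada has 24 pure strategies: U/b/In/q, U/b/In/s, U/b/Out/q, U/b/Out/s, U/b/Stay/q, U/b/Stay/s, U/c/In/q, U/c/In/s, U/c/Out/q, U/c/Out/s, U/c/Stay/q, U/c/Stay/s, D/b/In/q, D/b/In/s, D/b/Out/q, D/b/Out/s, D/b/Stay/q, D/b/Stay/s, D/c/In/q, D/c/In/s, D/c/Out/q, D/c/Out/s, D/c/Stay/q, D/c/Stay/s. Columns: hC, hL, fC, fL.
{U/b/In/q, U/b/In/s} → row (2,6) (2,6) (3,1) (4,4)
{U/b/Out/q} → row (2,6) (2,6) (1,0) (1,0)
{U/b/Out/s} → row (2,6) (2,6) (3,8) (6,5)
{U/b/Stay/q, U/b/Stay/s} → row (2,6) (2,6) (8,3) (8,3)
{U/c/In/q, U/c/In/s} → row (4,7) (4,7) (3,1) (4,4)
{U/c/Out/q} → row (4,7) (4,7) (1,0) (1,0)
{U/c/Out/s} → row (4,7) (4,7) (3,8) (6,5)
{U/c/Stay/q, U/c/Stay/s} → row (4,7) (4,7) (8,3) (8,3)
{D/b/In/q, D/b/In/s, D/b/Out/q, D/b/Out/s, D/b/Stay/q, D/b/Stay/s, D/c/In/q, D/c/In/s, D/c/Out/q, D/c/Out/s, D/c/Stay/q, D/c/Stay/s} → row (2,1) (2,1) (2,1) (2,1)
That's 9 distinct rows out of 24 strategies.

9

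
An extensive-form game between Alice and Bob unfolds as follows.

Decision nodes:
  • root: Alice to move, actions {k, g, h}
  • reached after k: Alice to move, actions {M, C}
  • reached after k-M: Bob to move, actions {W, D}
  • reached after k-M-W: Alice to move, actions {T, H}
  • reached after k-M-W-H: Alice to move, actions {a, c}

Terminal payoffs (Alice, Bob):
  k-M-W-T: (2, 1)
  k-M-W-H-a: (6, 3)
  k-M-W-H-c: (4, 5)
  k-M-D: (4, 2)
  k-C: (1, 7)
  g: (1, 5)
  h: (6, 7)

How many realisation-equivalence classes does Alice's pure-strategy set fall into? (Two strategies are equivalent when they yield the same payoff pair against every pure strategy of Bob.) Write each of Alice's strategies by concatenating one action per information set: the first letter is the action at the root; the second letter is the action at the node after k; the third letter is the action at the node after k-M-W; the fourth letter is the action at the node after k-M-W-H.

Alice has 24 pure strategies: kMTa, kMTc, kMHa, kMHc, kCTa, kCTc, kCHa, kCHc, gMTa, gMTc, gMHa, gMHc, gCTa, gCTc, gCHa, gCHc, hMTa, hMTc, hMHa, hMHc, hCTa, hCTc, hCHa, hCHc. Columns: W, D.
{kMTa, kMTc} → row (2,1) (4,2)
{kMHa} → row (6,3) (4,2)
{kMHc} → row (4,5) (4,2)
{kCTa, kCTc, kCHa, kCHc} → row (1,7) (1,7)
{gMTa, gMTc, gMHa, gMHc, gCTa, gCTc, gCHa, gCHc} → row (1,5) (1,5)
{hMTa, hMTc, hMHa, hMHc, hCTa, hCTc, hCHa, hCHc} → row (6,7) (6,7)
That's 6 distinct rows out of 24 strategies.

6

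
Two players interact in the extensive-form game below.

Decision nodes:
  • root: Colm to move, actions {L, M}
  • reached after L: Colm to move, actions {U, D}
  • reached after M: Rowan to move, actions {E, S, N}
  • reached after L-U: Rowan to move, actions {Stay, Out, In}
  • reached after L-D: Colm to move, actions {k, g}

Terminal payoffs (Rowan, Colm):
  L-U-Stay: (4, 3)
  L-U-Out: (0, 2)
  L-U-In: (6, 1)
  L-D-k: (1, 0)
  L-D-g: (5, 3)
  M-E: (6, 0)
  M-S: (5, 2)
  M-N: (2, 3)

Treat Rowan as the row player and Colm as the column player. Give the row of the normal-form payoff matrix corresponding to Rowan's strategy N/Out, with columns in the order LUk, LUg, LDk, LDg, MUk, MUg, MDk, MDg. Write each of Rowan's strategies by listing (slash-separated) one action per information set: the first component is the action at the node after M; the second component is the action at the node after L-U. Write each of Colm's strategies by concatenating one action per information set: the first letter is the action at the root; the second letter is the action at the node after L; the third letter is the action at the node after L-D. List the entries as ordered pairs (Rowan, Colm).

vs LUk: Colm plays L → Colm plays U at [L] → Rowan plays Out at [L-U] → (0, 2)
vs LUg: Colm plays L → Colm plays U at [L] → Rowan plays Out at [L-U] → (0, 2)
vs LDk: Colm plays L → Colm plays D at [L] → Colm plays k at [L-D] → (1, 0)
vs LDg: Colm plays L → Colm plays D at [L] → Colm plays g at [L-D] → (5, 3)
vs MUk: Colm plays M → Rowan plays N at [M] → (2, 3)
vs MUg: Colm plays M → Rowan plays N at [M] → (2, 3)
vs MDk: Colm plays M → Rowan plays N at [M] → (2, 3)
vs MDg: Colm plays M → Rowan plays N at [M] → (2, 3)

(0,2) (0,2) (1,0) (5,3) (2,3) (2,3) (2,3) (2,3)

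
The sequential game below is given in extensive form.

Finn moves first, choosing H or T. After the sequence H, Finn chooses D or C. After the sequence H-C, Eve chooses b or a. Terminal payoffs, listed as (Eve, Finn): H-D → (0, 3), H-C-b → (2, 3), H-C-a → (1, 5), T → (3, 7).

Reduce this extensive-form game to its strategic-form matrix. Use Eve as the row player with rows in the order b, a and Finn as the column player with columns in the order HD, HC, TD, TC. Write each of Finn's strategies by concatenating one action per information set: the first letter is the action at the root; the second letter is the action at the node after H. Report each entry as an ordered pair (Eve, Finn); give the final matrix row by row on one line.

Row b: HD→(0,3), HC→(2,3), TD→(3,7), TC→(3,7)
Row a: HD→(0,3), HC→(1,5), TD→(3,7), TC→(3,7)

b: (0,3) (2,3) (3,7) (3,7) | a: (0,3) (1,5) (3,7) (3,7)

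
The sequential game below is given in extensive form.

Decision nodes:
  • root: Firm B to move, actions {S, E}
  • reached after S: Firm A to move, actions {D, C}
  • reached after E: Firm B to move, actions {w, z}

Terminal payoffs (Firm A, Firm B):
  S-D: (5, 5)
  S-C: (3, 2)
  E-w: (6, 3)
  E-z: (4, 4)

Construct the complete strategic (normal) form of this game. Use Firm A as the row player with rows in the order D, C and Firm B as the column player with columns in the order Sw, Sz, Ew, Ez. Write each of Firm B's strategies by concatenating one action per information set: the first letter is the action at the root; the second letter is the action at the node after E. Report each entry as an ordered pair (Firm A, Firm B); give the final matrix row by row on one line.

Row D: Sw→(5,5), Sz→(5,5), Ew→(6,3), Ez→(4,4)
Row C: Sw→(3,2), Sz→(3,2), Ew→(6,3), Ez→(4,4)

D: (5,5) (5,5) (6,3) (4,4) | C: (3,2) (3,2) (6,3) (4,4)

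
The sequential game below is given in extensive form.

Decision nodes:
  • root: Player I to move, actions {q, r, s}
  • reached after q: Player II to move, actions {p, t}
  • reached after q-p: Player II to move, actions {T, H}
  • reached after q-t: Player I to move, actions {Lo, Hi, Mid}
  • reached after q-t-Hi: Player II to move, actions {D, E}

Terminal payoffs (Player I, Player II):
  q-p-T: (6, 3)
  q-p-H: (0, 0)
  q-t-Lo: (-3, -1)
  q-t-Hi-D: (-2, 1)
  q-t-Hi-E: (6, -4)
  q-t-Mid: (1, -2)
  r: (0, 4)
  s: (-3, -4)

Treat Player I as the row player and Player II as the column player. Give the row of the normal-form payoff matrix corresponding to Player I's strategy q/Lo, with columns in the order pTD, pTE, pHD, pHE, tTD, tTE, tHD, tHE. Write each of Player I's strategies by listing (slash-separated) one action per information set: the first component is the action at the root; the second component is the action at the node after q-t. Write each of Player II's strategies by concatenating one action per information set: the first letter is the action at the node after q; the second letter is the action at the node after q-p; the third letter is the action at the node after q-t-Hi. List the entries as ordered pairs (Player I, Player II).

vs pTD: Player I plays q → Player II plays p at [q] → Player II plays T at [q-p] → (6, 3)
vs pTE: Player I plays q → Player II plays p at [q] → Player II plays T at [q-p] → (6, 3)
vs pHD: Player I plays q → Player II plays p at [q] → Player II plays H at [q-p] → (0, 0)
vs pHE: Player I plays q → Player II plays p at [q] → Player II plays H at [q-p] → (0, 0)
vs tTD: Player I plays q → Player II plays t at [q] → Player I plays Lo at [q-t] → (-3, -1)
vs tTE: Player I plays q → Player II plays t at [q] → Player I plays Lo at [q-t] → (-3, -1)
vs tHD: Player I plays q → Player II plays t at [q] → Player I plays Lo at [q-t] → (-3, -1)
vs tHE: Player I plays q → Player II plays t at [q] → Player I plays Lo at [q-t] → (-3, -1)

(6,3) (6,3) (0,0) (0,0) (-3,-1) (-3,-1) (-3,-1) (-3,-1)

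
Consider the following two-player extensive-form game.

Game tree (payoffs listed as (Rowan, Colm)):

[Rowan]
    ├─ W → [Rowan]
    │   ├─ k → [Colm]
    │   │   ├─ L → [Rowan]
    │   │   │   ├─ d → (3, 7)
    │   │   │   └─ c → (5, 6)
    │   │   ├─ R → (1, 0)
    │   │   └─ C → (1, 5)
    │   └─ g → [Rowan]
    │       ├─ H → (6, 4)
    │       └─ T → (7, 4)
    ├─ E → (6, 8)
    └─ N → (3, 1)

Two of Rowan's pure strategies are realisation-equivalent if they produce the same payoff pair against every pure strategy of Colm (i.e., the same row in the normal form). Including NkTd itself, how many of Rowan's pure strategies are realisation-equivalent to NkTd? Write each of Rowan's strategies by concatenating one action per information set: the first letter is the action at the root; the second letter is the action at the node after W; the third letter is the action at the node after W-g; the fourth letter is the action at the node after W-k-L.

Row for NkTd (columns L, R, C): (3,1) (3,1) (3,1).
Under NkTd, Rowan's choice at the node after W and at the node after W-g and at the node after W-k-L can never be reached regardless of what Colm does, so varying those choices leaves every outcome unchanged.
Holding the reachable choices fixed and varying the unreachable ones freely already gives 2 × 2 × 2 = 8 equivalent strategies.
No other strategy reproduces this row, so those 8 are the full class: NkHd, NkHc, NkTd, NkTc, NgHd, NgHc, NgTd, NgTc.

8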